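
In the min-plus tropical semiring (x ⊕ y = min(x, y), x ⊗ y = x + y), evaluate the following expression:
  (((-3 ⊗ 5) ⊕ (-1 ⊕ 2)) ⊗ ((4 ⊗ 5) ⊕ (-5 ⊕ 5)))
(((-3 ⊗ 5) ⊕ (-1 ⊕ 2)) ⊗ ((4 ⊗ 5) ⊕ (-5 ⊕ 5))) = -6

Expand innermost to outermost. Recall ⊕ takes the minimum of its arguments and ⊗ takes their sum. Working out the expression (((-3 ⊗ 5) ⊕ (-1 ⊕ 2)) ⊗ ((4 ⊗ 5) ⊕ (-5 ⊕ 5))) gives -6.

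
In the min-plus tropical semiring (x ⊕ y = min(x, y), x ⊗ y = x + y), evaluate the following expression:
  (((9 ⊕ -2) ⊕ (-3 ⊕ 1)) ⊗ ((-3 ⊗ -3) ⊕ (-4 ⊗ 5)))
(((9 ⊕ -2) ⊕ (-3 ⊕ 1)) ⊗ ((-3 ⊗ -3) ⊕ (-4 ⊗ 5))) = -9

Expand innermost to outermost. Recall ⊕ takes the minimum of its arguments and ⊗ takes their sum. Working out the expression (((9 ⊕ -2) ⊕ (-3 ⊕ 1)) ⊗ ((-3 ⊗ -3) ⊕ (-4 ⊗ 5))) gives -9.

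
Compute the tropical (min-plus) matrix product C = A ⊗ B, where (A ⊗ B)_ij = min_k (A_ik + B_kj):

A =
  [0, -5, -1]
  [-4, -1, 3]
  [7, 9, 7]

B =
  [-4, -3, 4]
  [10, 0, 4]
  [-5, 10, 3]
A ⊗ B =
  [-6, -5, -1]
  [-8, -7, 0]
  [2, 4, 10]

Apply the min-plus product entry-by-entry:
  C[0][0] = min over k of (A[0][0] + B[0][0] = 0 + -4 = -4, A[0][1] + B[1][0] = -5 + 10 = 5, A[0][2] + B[2][0] = -1 + -5 = -6) = -6 (attained at k = 2)
  C[0][1] = min over k of (A[0][0] + B[0][1] = 0 + -3 = -3, A[0][1] + B[1][1] = -5 + 0 = -5, A[0][2] + B[2][1] = -1 + 10 = 9) = -5 (attained at k = 1)
  C[0][2] = min over k of (A[0][0] + B[0][2] = 0 + 4 = 4, A[0][1] + B[1][2] = -5 + 4 = -1, A[0][2] + B[2][2] = -1 + 3 = 2) = -1 (attained at k = 1)
  C[1][0] = min over k of (A[1][0] + B[0][0] = -4 + -4 = -8, A[1][1] + B[1][0] = -1 + 10 = 9, A[1][2] + B[2][0] = 3 + -5 = -2) = -8 (attained at k = 0)
  C[1][1] = min over k of (A[1][0] + B[0][1] = -4 + -3 = -7, A[1][1] + B[1][1] = -1 + 0 = -1, A[1][2] + B[2][1] = 3 + 10 = 13) = -7 (attained at k = 0)
  C[1][2] = min over k of (A[1][0] + B[0][2] = -4 + 4 = 0, A[1][1] + B[1][2] = -1 + 4 = 3, A[1][2] + B[2][2] = 3 + 3 = 6) = 0 (attained at k = 0)
  C[2][0] = min over k of (A[2][0] + B[0][0] = 7 + -4 = 3, A[2][1] + B[1][0] = 9 + 10 = 19, A[2][2] + B[2][0] = 7 + -5 = 2) = 2 (attained at k = 2)
  C[2][1] = min over k of (A[2][0] + B[0][1] = 7 + -3 = 4, A[2][1] + B[1][1] = 9 + 0 = 9, A[2][2] + B[2][1] = 7 + 10 = 17) = 4 (attained at k = 0)
  C[2][2] = min over k of (A[2][0] + B[0][2] = 7 + 4 = 11, A[2][1] + B[1][2] = 9 + 4 = 13, A[2][2] + B[2][2] = 7 + 3 = 10) = 10 (attained at k = 2)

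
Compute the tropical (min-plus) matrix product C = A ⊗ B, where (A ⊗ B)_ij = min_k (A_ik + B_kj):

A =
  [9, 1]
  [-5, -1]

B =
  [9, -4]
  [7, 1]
A ⊗ B =
  [8, 2]
  [4, -9]

Apply the min-plus product entry-by-entry:
  C[0][0] = min over k of (A[0][0] + B[0][0] = 9 + 9 = 18, A[0][1] + B[1][0] = 1 + 7 = 8) = 8 (attained at k = 1)
  C[0][1] = min over k of (A[0][0] + B[0][1] = 9 + -4 = 5, A[0][1] + B[1][1] = 1 + 1 = 2) = 2 (attained at k = 1)
  C[1][0] = min over k of (A[1][0] + B[0][0] = -5 + 9 = 4, A[1][1] + B[1][0] = -1 + 7 = 6) = 4 (attained at k = 0)
  C[1][1] = min over k of (A[1][0] + B[0][1] = -5 + -4 = -9, A[1][1] + B[1][1] = -1 + 1 = 0) = -9 (attained at k = 0)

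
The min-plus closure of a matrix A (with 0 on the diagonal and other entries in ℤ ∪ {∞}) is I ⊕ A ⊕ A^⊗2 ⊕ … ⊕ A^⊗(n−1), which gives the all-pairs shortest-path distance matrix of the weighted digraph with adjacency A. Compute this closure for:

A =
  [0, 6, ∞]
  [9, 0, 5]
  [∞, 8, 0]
Closure =
  [0, 6, 11]
  [9, 0, 5]
  [17, 8, 0]

This is the Floyd-Warshall all-pairs shortest-path computation. For each intermediate vertex k = 0, 1, …, 2, update dist[i][j] ← min(dist[i][j], dist[i][k] + dist[k][j]). The final matrix gives, for each (i, j), the minimum total weight of any directed path from i to j (possibly empty when i = j).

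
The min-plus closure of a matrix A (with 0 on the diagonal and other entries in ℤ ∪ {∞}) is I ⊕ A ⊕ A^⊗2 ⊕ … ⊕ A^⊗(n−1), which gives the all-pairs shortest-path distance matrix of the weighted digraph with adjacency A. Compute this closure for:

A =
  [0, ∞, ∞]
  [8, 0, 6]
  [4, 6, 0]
Closure =
  [0, ∞, ∞]
  [8, 0, 6]
  [4, 6, 0]

This is the Floyd-Warshall all-pairs shortest-path computation. For each intermediate vertex k = 0, 1, …, 2, update dist[i][j] ← min(dist[i][j], dist[i][k] + dist[k][j]). The final matrix gives, for each (i, j), the minimum total weight of any directed path from i to j (possibly empty when i = j).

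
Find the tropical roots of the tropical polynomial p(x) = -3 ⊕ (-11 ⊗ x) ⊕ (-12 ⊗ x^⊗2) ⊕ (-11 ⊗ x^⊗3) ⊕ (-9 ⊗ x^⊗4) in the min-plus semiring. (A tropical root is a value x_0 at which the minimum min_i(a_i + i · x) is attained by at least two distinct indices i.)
Roots: {-2, -1, 1, 8}

Each tropical root is a break point of the lower envelope of the lines y = a_i + i · x (there are 5 lines, with slopes 0, 1, ..., 4). Only the lines that attain the minimum somewhere contribute to roots; other lines are dominated. Here the surviving (envelope) indices are i = 4, i = 3, i = 2, i = 1, i = 0.
Intersections between consecutive envelope lines give the roots: for adjacent envelope indices i < j the intersection is x = (a_i − a_j) / (j − i). Reading off the sorted break points: {-2, -1, 1, 8}.
Verification: at each break x_0, at least two indices attain the minimum of min_i(a_i + i · x_0).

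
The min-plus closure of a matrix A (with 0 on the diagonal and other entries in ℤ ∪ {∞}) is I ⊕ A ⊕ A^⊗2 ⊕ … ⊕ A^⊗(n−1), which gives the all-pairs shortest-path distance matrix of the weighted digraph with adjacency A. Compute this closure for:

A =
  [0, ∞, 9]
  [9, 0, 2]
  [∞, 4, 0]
Closure =
  [0, 13, 9]
  [9, 0, 2]
  [13, 4, 0]

This is the Floyd-Warshall all-pairs shortest-path computation. For each intermediate vertex k = 0, 1, …, 2, update dist[i][j] ← min(dist[i][j], dist[i][k] + dist[k][j]). The final matrix gives, for each (i, j), the minimum total weight of any directed path from i to j (possibly empty when i = j).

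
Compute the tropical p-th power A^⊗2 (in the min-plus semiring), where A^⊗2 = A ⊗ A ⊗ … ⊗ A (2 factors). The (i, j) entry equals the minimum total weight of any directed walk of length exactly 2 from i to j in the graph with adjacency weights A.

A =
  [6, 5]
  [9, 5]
A^⊗2 =
  [12, 10]
  [14, 10]

Each entry (A^⊗2)_ij equals the minimum over all length-2 walks i = v_0 → v_1 → … → v_2 = j of Σ_t A[v_t][v_{t+1}]. For example, for (i, j) = (0, 1) we minimise over 2 possible intermediate vertex sequences; the minimum is 10, attained along the walk 0 → 1 → 1.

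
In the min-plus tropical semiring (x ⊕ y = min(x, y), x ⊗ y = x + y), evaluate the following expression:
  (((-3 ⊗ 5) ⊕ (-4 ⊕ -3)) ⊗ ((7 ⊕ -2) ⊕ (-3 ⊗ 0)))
(((-3 ⊗ 5) ⊕ (-4 ⊕ -3)) ⊗ ((7 ⊕ -2) ⊕ (-3 ⊗ 0))) = -7

Expand innermost to outermost. Recall ⊕ takes the minimum of its arguments and ⊗ takes their sum. Working out the expression (((-3 ⊗ 5) ⊕ (-4 ⊕ -3)) ⊗ ((7 ⊕ -2) ⊕ (-3 ⊗ 0))) gives -7.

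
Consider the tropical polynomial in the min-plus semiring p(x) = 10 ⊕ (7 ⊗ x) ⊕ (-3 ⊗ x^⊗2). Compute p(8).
p(8) = 10

A tropical monomial a ⊗ x^⊗i evaluates to a + i · x. Evaluating each term at x = 8:
  Term 0 contributes 10 + 0 · 8 = 10
  Term 1 contributes 7 + 1 · 8 = 15
  Term 2 contributes -3 + 2 · 8 = 13
p(8) = ⊕ of these = min[10, 15, 13] = 10.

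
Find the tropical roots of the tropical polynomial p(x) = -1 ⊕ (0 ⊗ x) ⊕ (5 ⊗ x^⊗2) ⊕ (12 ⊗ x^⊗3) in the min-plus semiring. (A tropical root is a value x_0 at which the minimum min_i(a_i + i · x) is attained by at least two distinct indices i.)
Roots: {-7, -5, -1}

Each tropical root is a break point of the lower envelope of the lines y = a_i + i · x (there are 4 lines, with slopes 0, 1, ..., 3). Only the lines that attain the minimum somewhere contribute to roots; other lines are dominated. Here the surviving (envelope) indices are i = 3, i = 2, i = 1, i = 0.
Intersections between consecutive envelope lines give the roots: for adjacent envelope indices i < j the intersection is x = (a_i − a_j) / (j − i). Reading off the sorted break points: {-7, -5, -1}.
Verification: at each break x_0, at least two indices attain the minimum of min_i(a_i + i · x_0).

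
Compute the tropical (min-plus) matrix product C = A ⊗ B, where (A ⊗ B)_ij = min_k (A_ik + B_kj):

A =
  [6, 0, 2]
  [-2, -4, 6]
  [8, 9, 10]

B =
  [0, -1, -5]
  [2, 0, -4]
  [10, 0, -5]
A ⊗ B =
  [2, 0, -4]
  [-2, -4, -8]
  [8, 7, 3]

Apply the min-plus product entry-by-entry:
  C[0][0] = min over k of (A[0][0] + B[0][0] = 6 + 0 = 6, A[0][1] + B[1][0] = 0 + 2 = 2, A[0][2] + B[2][0] = 2 + 10 = 12) = 2 (attained at k = 1)
  C[0][1] = min over k of (A[0][0] + B[0][1] = 6 + -1 = 5, A[0][1] + B[1][1] = 0 + 0 = 0, A[0][2] + B[2][1] = 2 + 0 = 2) = 0 (attained at k = 1)
  C[0][2] = min over k of (A[0][0] + B[0][2] = 6 + -5 = 1, A[0][1] + B[1][2] = 0 + -4 = -4, A[0][2] + B[2][2] = 2 + -5 = -3) = -4 (attained at k = 1)
  C[1][0] = min over k of (A[1][0] + B[0][0] = -2 + 0 = -2, A[1][1] + B[1][0] = -4 + 2 = -2, A[1][2] + B[2][0] = 6 + 10 = 16) = -2 (attained at k = 0)
  C[1][1] = min over k of (A[1][0] + B[0][1] = -2 + -1 = -3, A[1][1] + B[1][1] = -4 + 0 = -4, A[1][2] + B[2][1] = 6 + 0 = 6) = -4 (attained at k = 1)
  C[1][2] = min over k of (A[1][0] + B[0][2] = -2 + -5 = -7, A[1][1] + B[1][2] = -4 + -4 = -8, A[1][2] + B[2][2] = 6 + -5 = 1) = -8 (attained at k = 1)
  C[2][0] = min over k of (A[2][0] + B[0][0] = 8 + 0 = 8, A[2][1] + B[1][0] = 9 + 2 = 11, A[2][2] + B[2][0] = 10 + 10 = 20) = 8 (attained at k = 0)
  C[2][1] = min over k of (A[2][0] + B[0][1] = 8 + -1 = 7, A[2][1] + B[1][1] = 9 + 0 = 9, A[2][2] + B[2][1] = 10 + 0 = 10) = 7 (attained at k = 0)
  C[2][2] = min over k of (A[2][0] + B[0][2] = 8 + -5 = 3, A[2][1] + B[1][2] = 9 + -4 = 5, A[2][2] + B[2][2] = 10 + -5 = 5) = 3 (attained at k = 0)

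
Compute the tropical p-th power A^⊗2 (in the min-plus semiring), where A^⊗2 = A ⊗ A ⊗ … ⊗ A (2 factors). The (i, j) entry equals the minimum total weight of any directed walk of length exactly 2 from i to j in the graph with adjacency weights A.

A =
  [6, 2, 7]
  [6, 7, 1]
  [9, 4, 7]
A^⊗2 =
  [8, 8, 3]
  [10, 5, 8]
  [10, 11, 5]

Each entry (A^⊗2)_ij equals the minimum over all length-2 walks i = v_0 → v_1 → … → v_2 = j of Σ_t A[v_t][v_{t+1}]. For example, for (i, j) = (0, 2) we minimise over 3 possible intermediate vertex sequences; the minimum is 3, attained along the walk 0 → 1 → 2.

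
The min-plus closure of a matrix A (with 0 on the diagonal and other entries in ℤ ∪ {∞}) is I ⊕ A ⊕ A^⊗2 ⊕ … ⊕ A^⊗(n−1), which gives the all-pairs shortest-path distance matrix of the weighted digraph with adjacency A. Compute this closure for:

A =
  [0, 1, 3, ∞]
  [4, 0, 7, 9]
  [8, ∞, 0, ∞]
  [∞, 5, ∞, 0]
Closure =
  [0, 1, 3, 10]
  [4, 0, 7, 9]
  [8, 9, 0, 18]
  [9, 5, 12, 0]

This is the Floyd-Warshall all-pairs shortest-path computation. For each intermediate vertex k = 0, 1, …, 3, update dist[i][j] ← min(dist[i][j], dist[i][k] + dist[k][j]). The final matrix gives, for each (i, j), the minimum total weight of any directed path from i to j (possibly empty when i = j).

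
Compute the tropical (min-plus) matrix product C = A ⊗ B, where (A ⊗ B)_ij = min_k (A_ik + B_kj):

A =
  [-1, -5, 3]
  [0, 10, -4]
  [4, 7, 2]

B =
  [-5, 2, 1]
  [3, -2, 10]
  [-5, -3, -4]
A ⊗ B =
  [-6, -7, -1]
  [-9, -7, -8]
  [-3, -1, -2]

Apply the min-plus product entry-by-entry:
  C[0][0] = min over k of (A[0][0] + B[0][0] = -1 + -5 = -6, A[0][1] + B[1][0] = -5 + 3 = -2, A[0][2] + B[2][0] = 3 + -5 = -2) = -6 (attained at k = 0)
  C[0][1] = min over k of (A[0][0] + B[0][1] = -1 + 2 = 1, A[0][1] + B[1][1] = -5 + -2 = -7, A[0][2] + B[2][1] = 3 + -3 = 0) = -7 (attained at k = 1)
  C[0][2] = min over k of (A[0][0] + B[0][2] = -1 + 1 = 0, A[0][1] + B[1][2] = -5 + 10 = 5, A[0][2] + B[2][2] = 3 + -4 = -1) = -1 (attained at k = 2)
  C[1][0] = min over k of (A[1][0] + B[0][0] = 0 + -5 = -5, A[1][1] + B[1][0] = 10 + 3 = 13, A[1][2] + B[2][0] = -4 + -5 = -9) = -9 (attained at k = 2)
  C[1][1] = min over k of (A[1][0] + B[0][1] = 0 + 2 = 2, A[1][1] + B[1][1] = 10 + -2 = 8, A[1][2] + B[2][1] = -4 + -3 = -7) = -7 (attained at k = 2)
  C[1][2] = min over k of (A[1][0] + B[0][2] = 0 + 1 = 1, A[1][1] + B[1][2] = 10 + 10 = 20, A[1][2] + B[2][2] = -4 + -4 = -8) = -8 (attained at k = 2)
  C[2][0] = min over k of (A[2][0] + B[0][0] = 4 + -5 = -1, A[2][1] + B[1][0] = 7 + 3 = 10, A[2][2] + B[2][0] = 2 + -5 = -3) = -3 (attained at k = 2)
  C[2][1] = min over k of (A[2][0] + B[0][1] = 4 + 2 = 6, A[2][1] + B[1][1] = 7 + -2 = 5, A[2][2] + B[2][1] = 2 + -3 = -1) = -1 (attained at k = 2)
  C[2][2] = min over k of (A[2][0] + B[0][2] = 4 + 1 = 5, A[2][1] + B[1][2] = 7 + 10 = 17, A[2][2] + B[2][2] = 2 + -4 = -2) = -2 (attained at k = 2)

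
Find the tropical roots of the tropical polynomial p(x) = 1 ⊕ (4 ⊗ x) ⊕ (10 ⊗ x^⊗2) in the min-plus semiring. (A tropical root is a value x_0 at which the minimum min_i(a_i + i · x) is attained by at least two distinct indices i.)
Roots: {-6, -3}

Each tropical root is a break point of the lower envelope of the lines y = a_i + i · x (there are 3 lines, with slopes 0, 1, ..., 2). Only the lines that attain the minimum somewhere contribute to roots; other lines are dominated. Here the surviving (envelope) indices are i = 2, i = 1, i = 0.
Intersections between consecutive envelope lines give the roots: for adjacent envelope indices i < j the intersection is x = (a_i − a_j) / (j − i). Reading off the sorted break points: {-6, -3}.
Verification: at each break x_0, at least two indices attain the minimum of min_i(a_i + i · x_0).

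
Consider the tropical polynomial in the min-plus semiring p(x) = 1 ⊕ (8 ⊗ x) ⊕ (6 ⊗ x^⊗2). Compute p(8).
p(8) = 1

A tropical monomial a ⊗ x^⊗i evaluates to a + i · x. Evaluating each term at x = 8:
  Term 0 contributes 1 + 0 · 8 = 1
  Term 1 contributes 8 + 1 · 8 = 16
  Term 2 contributes 6 + 2 · 8 = 22
p(8) = ⊕ of these = min[1, 16, 22] = 1.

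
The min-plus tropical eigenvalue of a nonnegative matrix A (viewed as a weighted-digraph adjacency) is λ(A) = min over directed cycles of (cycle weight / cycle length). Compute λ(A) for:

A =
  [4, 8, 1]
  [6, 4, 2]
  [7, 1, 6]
λ(A) = 3/2

Enumerate directed cycles and compute their means (weight / length). Sample:
  cycle 0 → 0: weight = 4, length = 1, mean = 4/1 ≈ 4.000
  cycle 1 → 1: weight = 4, length = 1, mean = 4/1 ≈ 4.000
  cycle 2 → 2: weight = 6, length = 1, mean = 6/1 ≈ 6.000
  cycle 0 → 1 → 0: weight = 14, length = 2, mean = 14/2 ≈ 7.000
  cycle 0 → 2 → 0: weight = 8, length = 2, mean = 8/2 ≈ 4.000
  cycle 1 → 0 → 1: weight = 14, length = 2, mean = 14/2 ≈ 7.000
Minimum mean = 1.500, attained e.g. along the cycle 1 → 2 → 1 with weight 3 and length 2. So λ(A) = 3/2 = 3/2.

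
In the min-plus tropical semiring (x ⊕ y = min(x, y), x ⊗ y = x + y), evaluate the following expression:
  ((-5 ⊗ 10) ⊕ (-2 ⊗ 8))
((-5 ⊗ 10) ⊕ (-2 ⊗ 8)) = 5

Expand innermost to outermost. Recall ⊕ takes the minimum of its arguments and ⊗ takes their sum. Working out the expression ((-5 ⊗ 10) ⊕ (-2 ⊗ 8)) gives 5.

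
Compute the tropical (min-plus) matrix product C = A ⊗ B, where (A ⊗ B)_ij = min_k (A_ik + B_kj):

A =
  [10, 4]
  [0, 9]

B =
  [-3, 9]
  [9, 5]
A ⊗ B =
  [7, 9]
  [-3, 9]

Apply the min-plus product entry-by-entry:
  C[0][0] = min over k of (A[0][0] + B[0][0] = 10 + -3 = 7, A[0][1] + B[1][0] = 4 + 9 = 13) = 7 (attained at k = 0)
  C[0][1] = min over k of (A[0][0] + B[0][1] = 10 + 9 = 19, A[0][1] + B[1][1] = 4 + 5 = 9) = 9 (attained at k = 1)
  C[1][0] = min over k of (A[1][0] + B[0][0] = 0 + -3 = -3, A[1][1] + B[1][0] = 9 + 9 = 18) = -3 (attained at k = 0)
  C[1][1] = min over k of (A[1][0] + B[0][1] = 0 + 9 = 9, A[1][1] + B[1][1] = 9 + 5 = 14) = 9 (attained at k = 0)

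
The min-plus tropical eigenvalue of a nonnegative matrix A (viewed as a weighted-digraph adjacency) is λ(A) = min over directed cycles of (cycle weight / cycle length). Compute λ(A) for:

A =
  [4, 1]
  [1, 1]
λ(A) = 1

Enumerate directed cycles and compute their means (weight / length). Sample:
  cycle 0 → 0: weight = 4, length = 1, mean = 4/1 ≈ 4.000
  cycle 1 → 1: weight = 1, length = 1, mean = 1/1 ≈ 1.000
  cycle 0 → 1 → 0: weight = 2, length = 2, mean = 2/2 ≈ 1.000
  cycle 1 → 0 → 1: weight = 2, length = 2, mean = 2/2 ≈ 1.000
Minimum mean = 1.000, attained e.g. along the cycle 1 → 1 with weight 1 and length 1. So λ(A) = 1/1 = 1.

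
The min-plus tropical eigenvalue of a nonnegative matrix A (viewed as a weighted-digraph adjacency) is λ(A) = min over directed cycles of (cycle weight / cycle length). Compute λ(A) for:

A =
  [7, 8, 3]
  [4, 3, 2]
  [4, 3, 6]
λ(A) = 5/2

Enumerate directed cycles and compute their means (weight / length). Sample:
  cycle 0 → 0: weight = 7, length = 1, mean = 7/1 ≈ 7.000
  cycle 1 → 1: weight = 3, length = 1, mean = 3/1 ≈ 3.000
  cycle 2 → 2: weight = 6, length = 1, mean = 6/1 ≈ 6.000
  cycle 0 → 1 → 0: weight = 12, length = 2, mean = 12/2 ≈ 6.000
  cycle 0 → 2 → 0: weight = 7, length = 2, mean = 7/2 ≈ 3.500
  cycle 1 → 0 → 1: weight = 12, length = 2, mean = 12/2 ≈ 6.000
Minimum mean = 2.500, attained e.g. along the cycle 1 → 2 → 1 with weight 5 and length 2. So λ(A) = 5/2 = 5/2.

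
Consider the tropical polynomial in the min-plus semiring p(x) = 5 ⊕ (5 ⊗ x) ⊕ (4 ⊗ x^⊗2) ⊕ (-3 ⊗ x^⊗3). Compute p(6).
p(6) = 5

A tropical monomial a ⊗ x^⊗i evaluates to a + i · x. Evaluating each term at x = 6:
  Term 0 contributes 5 + 0 · 6 = 5
  Term 1 contributes 5 + 1 · 6 = 11
  Term 2 contributes 4 + 2 · 6 = 16
  Term 3 contributes -3 + 3 · 6 = 15
p(6) = ⊕ of these = min[5, 11, 16, 15] = 5.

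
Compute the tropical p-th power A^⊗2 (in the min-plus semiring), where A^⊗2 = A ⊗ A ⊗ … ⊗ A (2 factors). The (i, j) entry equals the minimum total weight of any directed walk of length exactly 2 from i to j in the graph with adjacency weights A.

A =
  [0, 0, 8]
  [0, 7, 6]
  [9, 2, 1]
A^⊗2 =
  [0, 0, 6]
  [0, 0, 7]
  [2, 3, 2]

Each entry (A^⊗2)_ij equals the minimum over all length-2 walks i = v_0 → v_1 → … → v_2 = j of Σ_t A[v_t][v_{t+1}]. For example, for (i, j) = (0, 2) we minimise over 3 possible intermediate vertex sequences; the minimum is 6, attained along the walk 0 → 1 → 2.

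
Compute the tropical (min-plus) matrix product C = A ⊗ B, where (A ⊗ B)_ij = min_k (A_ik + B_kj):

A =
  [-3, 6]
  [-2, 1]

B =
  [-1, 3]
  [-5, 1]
A ⊗ B =
  [-4, 0]
  [-4, 1]

Apply the min-plus product entry-by-entry:
  C[0][0] = min over k of (A[0][0] + B[0][0] = -3 + -1 = -4, A[0][1] + B[1][0] = 6 + -5 = 1) = -4 (attained at k = 0)
  C[0][1] = min over k of (A[0][0] + B[0][1] = -3 + 3 = 0, A[0][1] + B[1][1] = 6 + 1 = 7) = 0 (attained at k = 0)
  C[1][0] = min over k of (A[1][0] + B[0][0] = -2 + -1 = -3, A[1][1] + B[1][0] = 1 + -5 = -4) = -4 (attained at k = 1)
  C[1][1] = min over k of (A[1][0] + B[0][1] = -2 + 3 = 1, A[1][1] + B[1][1] = 1 + 1 = 2) = 1 (attained at k = 0)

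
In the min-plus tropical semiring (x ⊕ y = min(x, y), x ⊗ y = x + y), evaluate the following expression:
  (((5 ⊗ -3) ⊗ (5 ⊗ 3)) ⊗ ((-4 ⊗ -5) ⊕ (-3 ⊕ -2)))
(((5 ⊗ -3) ⊗ (5 ⊗ 3)) ⊗ ((-4 ⊗ -5) ⊕ (-3 ⊕ -2))) = 1

Expand innermost to outermost. Recall ⊕ takes the minimum of its arguments and ⊗ takes their sum. Working out the expression (((5 ⊗ -3) ⊗ (5 ⊗ 3)) ⊗ ((-4 ⊗ -5) ⊕ (-3 ⊕ -2))) gives 1.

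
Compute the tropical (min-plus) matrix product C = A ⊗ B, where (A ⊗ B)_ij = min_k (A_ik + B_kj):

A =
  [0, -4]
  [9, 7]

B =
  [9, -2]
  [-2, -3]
A ⊗ B =
  [-6, -7]
  [5, 4]

Apply the min-plus product entry-by-entry:
  C[0][0] = min over k of (A[0][0] + B[0][0] = 0 + 9 = 9, A[0][1] + B[1][0] = -4 + -2 = -6) = -6 (attained at k = 1)
  C[0][1] = min over k of (A[0][0] + B[0][1] = 0 + -2 = -2, A[0][1] + B[1][1] = -4 + -3 = -7) = -7 (attained at k = 1)
  C[1][0] = min over k of (A[1][0] + B[0][0] = 9 + 9 = 18, A[1][1] + B[1][0] = 7 + -2 = 5) = 5 (attained at k = 1)
  C[1][1] = min over k of (A[1][0] + B[0][1] = 9 + -2 = 7, A[1][1] + B[1][1] = 7 + -3 = 4) = 4 (attained at k = 1)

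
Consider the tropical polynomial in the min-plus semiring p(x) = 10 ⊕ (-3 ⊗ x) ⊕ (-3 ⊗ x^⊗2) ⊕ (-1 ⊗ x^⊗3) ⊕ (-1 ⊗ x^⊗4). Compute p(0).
p(0) = -3

A tropical monomial a ⊗ x^⊗i evaluates to a + i · x. Evaluating each term at x = 0:
  Term 0 contributes 10 + 0 · 0 = 10
  Term 1 contributes -3 + 1 · 0 = -3
  Term 2 contributes -3 + 2 · 0 = -3
  Term 3 contributes -1 + 3 · 0 = -1
  Term 4 contributes -1 + 4 · 0 = -1
p(0) = ⊕ of these = min[10, -3, -3, -1, -1] = -3.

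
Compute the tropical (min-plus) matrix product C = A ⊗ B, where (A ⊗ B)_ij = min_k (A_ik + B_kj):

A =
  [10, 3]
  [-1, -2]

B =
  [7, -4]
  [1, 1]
A ⊗ B =
  [4, 4]
  [-1, -5]

Apply the min-plus product entry-by-entry:
  C[0][0] = min over k of (A[0][0] + B[0][0] = 10 + 7 = 17, A[0][1] + B[1][0] = 3 + 1 = 4) = 4 (attained at k = 1)
  C[0][1] = min over k of (A[0][0] + B[0][1] = 10 + -4 = 6, A[0][1] + B[1][1] = 3 + 1 = 4) = 4 (attained at k = 1)
  C[1][0] = min over k of (A[1][0] + B[0][0] = -1 + 7 = 6, A[1][1] + B[1][0] = -2 + 1 = -1) = -1 (attained at k = 1)
  C[1][1] = min over k of (A[1][0] + B[0][1] = -1 + -4 = -5, A[1][1] + B[1][1] = -2 + 1 = -1) = -5 (attained at k = 0)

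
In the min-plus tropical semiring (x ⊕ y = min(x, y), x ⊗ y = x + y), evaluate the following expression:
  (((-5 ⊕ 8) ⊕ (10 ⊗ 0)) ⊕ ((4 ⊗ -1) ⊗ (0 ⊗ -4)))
(((-5 ⊕ 8) ⊕ (10 ⊗ 0)) ⊕ ((4 ⊗ -1) ⊗ (0 ⊗ -4))) = -5

Expand innermost to outermost. Recall ⊕ takes the minimum of its arguments and ⊗ takes their sum. Working out the expression (((-5 ⊕ 8) ⊕ (10 ⊗ 0)) ⊕ ((4 ⊗ -1) ⊗ (0 ⊗ -4))) gives -5.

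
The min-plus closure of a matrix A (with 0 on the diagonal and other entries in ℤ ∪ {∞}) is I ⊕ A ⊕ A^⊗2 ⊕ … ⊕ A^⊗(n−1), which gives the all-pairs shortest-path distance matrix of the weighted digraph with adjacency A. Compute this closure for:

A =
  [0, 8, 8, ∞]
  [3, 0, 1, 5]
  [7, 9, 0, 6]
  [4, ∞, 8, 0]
Closure =
  [0, 8, 8, 13]
  [3, 0, 1, 5]
  [7, 9, 0, 6]
  [4, 12, 8, 0]

This is the Floyd-Warshall all-pairs shortest-path computation. For each intermediate vertex k = 0, 1, …, 3, update dist[i][j] ← min(dist[i][j], dist[i][k] + dist[k][j]). The final matrix gives, for each (i, j), the minimum total weight of any directed path from i to j (possibly empty when i = j).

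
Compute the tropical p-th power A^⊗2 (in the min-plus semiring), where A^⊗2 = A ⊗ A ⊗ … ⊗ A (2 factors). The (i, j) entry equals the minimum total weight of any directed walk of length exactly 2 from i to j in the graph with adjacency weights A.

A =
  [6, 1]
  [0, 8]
A^⊗2 =
  [1, 7]
  [6, 1]

Each entry (A^⊗2)_ij equals the minimum over all length-2 walks i = v_0 → v_1 → … → v_2 = j of Σ_t A[v_t][v_{t+1}]. For example, for (i, j) = (0, 1) we minimise over 2 possible intermediate vertex sequences; the minimum is 7, attained along the walk 0 → 0 → 1.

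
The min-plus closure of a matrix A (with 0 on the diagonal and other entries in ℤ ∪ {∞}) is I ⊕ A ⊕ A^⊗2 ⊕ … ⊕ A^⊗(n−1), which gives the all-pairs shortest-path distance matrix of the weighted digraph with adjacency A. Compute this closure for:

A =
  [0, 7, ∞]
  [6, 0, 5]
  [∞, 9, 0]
Closure =
  [0, 7, 12]
  [6, 0, 5]
  [15, 9, 0]

This is the Floyd-Warshall all-pairs shortest-path computation. For each intermediate vertex k = 0, 1, …, 2, update dist[i][j] ← min(dist[i][j], dist[i][k] + dist[k][j]). The final matrix gives, for each (i, j), the minimum total weight of any directed path from i to j (possibly empty when i = j).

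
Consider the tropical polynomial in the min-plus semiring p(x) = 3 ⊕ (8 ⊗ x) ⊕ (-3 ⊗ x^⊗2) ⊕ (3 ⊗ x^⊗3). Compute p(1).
p(1) = -1

A tropical monomial a ⊗ x^⊗i evaluates to a + i · x. Evaluating each term at x = 1:
  Term 0 contributes 3 + 0 · 1 = 3
  Term 1 contributes 8 + 1 · 1 = 9
  Term 2 contributes -3 + 2 · 1 = -1
  Term 3 contributes 3 + 3 · 1 = 6
p(1) = ⊕ of these = min[3, 9, -1, 6] = -1.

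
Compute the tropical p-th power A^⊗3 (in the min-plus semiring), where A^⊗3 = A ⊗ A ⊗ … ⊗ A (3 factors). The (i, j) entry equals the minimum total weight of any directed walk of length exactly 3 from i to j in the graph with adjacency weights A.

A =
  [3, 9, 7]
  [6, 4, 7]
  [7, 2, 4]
A^⊗3 =
  [9, 12, 13]
  [12, 12, 15]
  [11, 10, 12]

Each entry (A^⊗3)_ij equals the minimum over all length-3 walks i = v_0 → v_1 → … → v_3 = j of Σ_t A[v_t][v_{t+1}]. For example, for (i, j) = (0, 2) we minimise over 9 possible intermediate vertex sequences; the minimum is 13, attained along the walk 0 → 0 → 0 → 2.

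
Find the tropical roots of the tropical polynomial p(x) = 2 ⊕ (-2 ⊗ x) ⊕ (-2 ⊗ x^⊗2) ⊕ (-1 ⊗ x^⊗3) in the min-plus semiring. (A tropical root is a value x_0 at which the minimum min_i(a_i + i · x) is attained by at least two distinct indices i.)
Roots: {-1, 0, 4}

Each tropical root is a break point of the lower envelope of the lines y = a_i + i · x (there are 4 lines, with slopes 0, 1, ..., 3). Only the lines that attain the minimum somewhere contribute to roots; other lines are dominated. Here the surviving (envelope) indices are i = 3, i = 2, i = 1, i = 0.
Intersections between consecutive envelope lines give the roots: for adjacent envelope indices i < j the intersection is x = (a_i − a_j) / (j − i). Reading off the sorted break points: {-1, 0, 4}.
Verification: at each break x_0, at least two indices attain the minimum of min_i(a_i + i · x_0).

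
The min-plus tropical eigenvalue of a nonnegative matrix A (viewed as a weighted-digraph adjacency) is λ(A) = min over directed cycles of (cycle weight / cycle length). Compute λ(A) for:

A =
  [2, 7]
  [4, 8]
λ(A) = 2

Enumerate directed cycles and compute their means (weight / length). Sample:
  cycle 0 → 0: weight = 2, length = 1, mean = 2/1 ≈ 2.000
  cycle 1 → 1: weight = 8, length = 1, mean = 8/1 ≈ 8.000
  cycle 0 → 1 → 0: weight = 11, length = 2, mean = 11/2 ≈ 5.500
  cycle 1 → 0 → 1: weight = 11, length = 2, mean = 11/2 ≈ 5.500
Minimum mean = 2.000, attained e.g. along the cycle 0 → 0 with weight 2 and length 1. So λ(A) = 2/1 = 2.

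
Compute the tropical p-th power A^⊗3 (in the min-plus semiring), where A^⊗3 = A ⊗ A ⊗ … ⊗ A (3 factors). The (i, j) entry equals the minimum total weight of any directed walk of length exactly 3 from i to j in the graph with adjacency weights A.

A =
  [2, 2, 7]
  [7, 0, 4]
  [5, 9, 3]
A^⊗3 =
  [6, 2, 6]
  [7, 0, 4]
  [9, 7, 9]

Each entry (A^⊗3)_ij equals the minimum over all length-3 walks i = v_0 → v_1 → … → v_3 = j of Σ_t A[v_t][v_{t+1}]. For example, for (i, j) = (0, 2) we minimise over 9 possible intermediate vertex sequences; the minimum is 6, attained along the walk 0 → 1 → 1 → 2.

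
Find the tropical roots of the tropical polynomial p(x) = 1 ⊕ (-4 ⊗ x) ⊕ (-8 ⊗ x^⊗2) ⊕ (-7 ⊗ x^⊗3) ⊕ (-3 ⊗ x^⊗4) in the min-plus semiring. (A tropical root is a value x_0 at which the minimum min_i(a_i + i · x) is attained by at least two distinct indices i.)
Roots: {-4, -1, 4, 5}

Each tropical root is a break point of the lower envelope of the lines y = a_i + i · x (there are 5 lines, with slopes 0, 1, ..., 4). Only the lines that attain the minimum somewhere contribute to roots; other lines are dominated. Here the surviving (envelope) indices are i = 4, i = 3, i = 2, i = 1, i = 0.
Intersections between consecutive envelope lines give the roots: for adjacent envelope indices i < j the intersection is x = (a_i − a_j) / (j − i). Reading off the sorted break points: {-4, -1, 4, 5}.
Verification: at each break x_0, at least two indices attain the minimum of min_i(a_i + i · x_0).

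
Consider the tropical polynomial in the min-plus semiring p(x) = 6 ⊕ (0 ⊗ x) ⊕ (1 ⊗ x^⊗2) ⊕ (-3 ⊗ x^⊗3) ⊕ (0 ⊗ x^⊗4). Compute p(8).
p(8) = 6

A tropical monomial a ⊗ x^⊗i evaluates to a + i · x. Evaluating each term at x = 8:
  Term 0 contributes 6 + 0 · 8 = 6
  Term 1 contributes 0 + 1 · 8 = 8
  Term 2 contributes 1 + 2 · 8 = 17
  Term 3 contributes -3 + 3 · 8 = 21
  Term 4 contributes 0 + 4 · 8 = 32
p(8) = ⊕ of these = min[6, 8, 17, 21, 32] = 6.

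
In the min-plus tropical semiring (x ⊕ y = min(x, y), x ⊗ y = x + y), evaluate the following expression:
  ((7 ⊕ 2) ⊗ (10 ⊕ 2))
((7 ⊕ 2) ⊗ (10 ⊕ 2)) = 4

Expand innermost to outermost. Recall ⊕ takes the minimum of its arguments and ⊗ takes their sum. Working out the expression ((7 ⊕ 2) ⊗ (10 ⊕ 2)) gives 4.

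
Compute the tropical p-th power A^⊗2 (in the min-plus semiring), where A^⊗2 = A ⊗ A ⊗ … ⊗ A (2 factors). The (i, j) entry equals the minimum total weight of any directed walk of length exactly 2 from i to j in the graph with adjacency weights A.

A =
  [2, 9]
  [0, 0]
A^⊗2 =
  [4, 9]
  [0, 0]

Each entry (A^⊗2)_ij equals the minimum over all length-2 walks i = v_0 → v_1 → … → v_2 = j of Σ_t A[v_t][v_{t+1}]. For example, for (i, j) = (0, 1) we minimise over 2 possible intermediate vertex sequences; the minimum is 9, attained along the walk 0 → 1 → 1.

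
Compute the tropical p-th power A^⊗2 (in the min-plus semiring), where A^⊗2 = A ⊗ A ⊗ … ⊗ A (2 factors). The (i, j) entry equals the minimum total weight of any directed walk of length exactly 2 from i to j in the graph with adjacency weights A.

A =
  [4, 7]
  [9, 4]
A^⊗2 =
  [8, 11]
  [13, 8]

Each entry (A^⊗2)_ij equals the minimum over all length-2 walks i = v_0 → v_1 → … → v_2 = j of Σ_t A[v_t][v_{t+1}]. For example, for (i, j) = (0, 1) we minimise over 2 possible intermediate vertex sequences; the minimum is 11, attained along the walk 0 → 0 → 1.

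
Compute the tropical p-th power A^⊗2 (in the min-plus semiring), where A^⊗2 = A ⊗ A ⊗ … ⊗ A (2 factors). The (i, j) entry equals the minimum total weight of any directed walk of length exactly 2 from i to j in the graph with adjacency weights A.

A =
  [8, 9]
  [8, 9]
A^⊗2 =
  [16, 17]
  [16, 17]

Each entry (A^⊗2)_ij equals the minimum over all length-2 walks i = v_0 → v_1 → … → v_2 = j of Σ_t A[v_t][v_{t+1}]. For example, for (i, j) = (0, 1) we minimise over 2 possible intermediate vertex sequences; the minimum is 17, attained along the walk 0 → 0 → 1.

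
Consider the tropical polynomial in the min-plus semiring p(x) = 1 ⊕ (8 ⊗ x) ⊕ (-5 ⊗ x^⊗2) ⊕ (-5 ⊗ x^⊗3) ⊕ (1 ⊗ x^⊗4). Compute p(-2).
p(-2) = -11

A tropical monomial a ⊗ x^⊗i evaluates to a + i · x. Evaluating each term at x = -2:
  Term 0 contributes 1 + 0 · -2 = 1
  Term 1 contributes 8 + 1 · -2 = 6
  Term 2 contributes -5 + 2 · -2 = -9
  Term 3 contributes -5 + 3 · -2 = -11
  Term 4 contributes 1 + 4 · -2 = -7
p(-2) = ⊕ of these = min[1, 6, -9, -11, -7] = -11.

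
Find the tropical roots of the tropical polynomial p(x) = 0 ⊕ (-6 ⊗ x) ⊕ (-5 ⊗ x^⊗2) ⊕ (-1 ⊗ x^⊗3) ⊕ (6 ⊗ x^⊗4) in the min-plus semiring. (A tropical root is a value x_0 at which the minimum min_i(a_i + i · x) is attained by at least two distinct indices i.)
Roots: {-7, -4, -1, 6}

Each tropical root is a break point of the lower envelope of the lines y = a_i + i · x (there are 5 lines, with slopes 0, 1, ..., 4). Only the lines that attain the minimum somewhere contribute to roots; other lines are dominated. Here the surviving (envelope) indices are i = 4, i = 3, i = 2, i = 1, i = 0.
Intersections between consecutive envelope lines give the roots: for adjacent envelope indices i < j the intersection is x = (a_i − a_j) / (j − i). Reading off the sorted break points: {-7, -4, -1, 6}.
Verification: at each break x_0, at least two indices attain the minimum of min_i(a_i + i · x_0).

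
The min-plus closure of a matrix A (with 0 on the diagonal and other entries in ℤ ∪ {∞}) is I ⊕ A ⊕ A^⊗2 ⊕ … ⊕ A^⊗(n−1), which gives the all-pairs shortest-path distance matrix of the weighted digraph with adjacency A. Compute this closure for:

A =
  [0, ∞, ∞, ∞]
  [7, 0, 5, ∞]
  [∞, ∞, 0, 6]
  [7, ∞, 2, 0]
Closure =
  [0, ∞, ∞, ∞]
  [7, 0, 5, 11]
  [13, ∞, 0, 6]
  [7, ∞, 2, 0]

This is the Floyd-Warshall all-pairs shortest-path computation. For each intermediate vertex k = 0, 1, …, 3, update dist[i][j] ← min(dist[i][j], dist[i][k] + dist[k][j]). The final matrix gives, for each (i, j), the minimum total weight of any directed path from i to j (possibly empty when i = j).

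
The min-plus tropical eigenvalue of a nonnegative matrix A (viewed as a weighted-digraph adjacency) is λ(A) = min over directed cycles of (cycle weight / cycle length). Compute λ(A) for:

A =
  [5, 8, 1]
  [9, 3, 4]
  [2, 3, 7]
λ(A) = 3/2

Enumerate directed cycles and compute their means (weight / length). Sample:
  cycle 0 → 0: weight = 5, length = 1, mean = 5/1 ≈ 5.000
  cycle 1 → 1: weight = 3, length = 1, mean = 3/1 ≈ 3.000
  cycle 2 → 2: weight = 7, length = 1, mean = 7/1 ≈ 7.000
  cycle 0 → 1 → 0: weight = 17, length = 2, mean = 17/2 ≈ 8.500
  cycle 0 → 2 → 0: weight = 3, length = 2, mean = 3/2 ≈ 1.500
  cycle 1 → 0 → 1: weight = 17, length = 2, mean = 17/2 ≈ 8.500
Minimum mean = 1.500, attained e.g. along the cycle 0 → 2 → 0 with weight 3 and length 2. So λ(A) = 3/2 = 3/2.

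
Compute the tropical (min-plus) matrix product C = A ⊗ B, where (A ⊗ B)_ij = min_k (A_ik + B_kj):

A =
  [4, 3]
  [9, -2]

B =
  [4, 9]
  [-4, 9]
A ⊗ B =
  [-1, 12]
  [-6, 7]

Apply the min-plus product entry-by-entry:
  C[0][0] = min over k of (A[0][0] + B[0][0] = 4 + 4 = 8, A[0][1] + B[1][0] = 3 + -4 = -1) = -1 (attained at k = 1)
  C[0][1] = min over k of (A[0][0] + B[0][1] = 4 + 9 = 13, A[0][1] + B[1][1] = 3 + 9 = 12) = 12 (attained at k = 1)
  C[1][0] = min over k of (A[1][0] + B[0][0] = 9 + 4 = 13, A[1][1] + B[1][0] = -2 + -4 = -6) = -6 (attained at k = 1)
  C[1][1] = min over k of (A[1][0] + B[0][1] = 9 + 9 = 18, A[1][1] + B[1][1] = -2 + 9 = 7) = 7 (attained at k = 1)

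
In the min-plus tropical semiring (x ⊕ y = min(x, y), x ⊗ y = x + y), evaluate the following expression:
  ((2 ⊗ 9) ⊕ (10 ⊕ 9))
((2 ⊗ 9) ⊕ (10 ⊕ 9)) = 9

Expand innermost to outermost. Recall ⊕ takes the minimum of its arguments and ⊗ takes their sum. Working out the expression ((2 ⊗ 9) ⊕ (10 ⊕ 9)) gives 9.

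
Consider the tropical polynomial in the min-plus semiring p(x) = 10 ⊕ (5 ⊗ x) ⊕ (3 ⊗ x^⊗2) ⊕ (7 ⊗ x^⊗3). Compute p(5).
p(5) = 10

A tropical monomial a ⊗ x^⊗i evaluates to a + i · x. Evaluating each term at x = 5:
  Term 0 contributes 10 + 0 · 5 = 10
  Term 1 contributes 5 + 1 · 5 = 10
  Term 2 contributes 3 + 2 · 5 = 13
  Term 3 contributes 7 + 3 · 5 = 22
p(5) = ⊕ of these = min[10, 10, 13, 22] = 10.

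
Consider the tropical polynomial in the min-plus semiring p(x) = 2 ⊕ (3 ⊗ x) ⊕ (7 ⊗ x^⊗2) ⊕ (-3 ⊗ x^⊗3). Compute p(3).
p(3) = 2

A tropical monomial a ⊗ x^⊗i evaluates to a + i · x. Evaluating each term at x = 3:
  Term 0 contributes 2 + 0 · 3 = 2
  Term 1 contributes 3 + 1 · 3 = 6
  Term 2 contributes 7 + 2 · 3 = 13
  Term 3 contributes -3 + 3 · 3 = 6
p(3) = ⊕ of these = min[2, 6, 13, 6] = 2.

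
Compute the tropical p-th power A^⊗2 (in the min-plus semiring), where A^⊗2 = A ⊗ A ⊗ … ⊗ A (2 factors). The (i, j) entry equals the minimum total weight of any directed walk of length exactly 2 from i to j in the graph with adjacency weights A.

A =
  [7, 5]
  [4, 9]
A^⊗2 =
  [9, 12]
  [11, 9]

Each entry (A^⊗2)_ij equals the minimum over all length-2 walks i = v_0 → v_1 → … → v_2 = j of Σ_t A[v_t][v_{t+1}]. For example, for (i, j) = (0, 1) we minimise over 2 possible intermediate vertex sequences; the minimum is 12, attained along the walk 0 → 0 → 1.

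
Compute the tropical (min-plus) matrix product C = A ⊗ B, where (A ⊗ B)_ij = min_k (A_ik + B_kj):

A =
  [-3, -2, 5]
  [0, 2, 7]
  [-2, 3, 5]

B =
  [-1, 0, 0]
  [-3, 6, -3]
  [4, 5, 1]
A ⊗ B =
  [-5, -3, -5]
  [-1, 0, -1]
  [-3, -2, -2]

Apply the min-plus product entry-by-entry:
  C[0][0] = min over k of (A[0][0] + B[0][0] = -3 + -1 = -4, A[0][1] + B[1][0] = -2 + -3 = -5, A[0][2] + B[2][0] = 5 + 4 = 9) = -5 (attained at k = 1)
  C[0][1] = min over k of (A[0][0] + B[0][1] = -3 + 0 = -3, A[0][1] + B[1][1] = -2 + 6 = 4, A[0][2] + B[2][1] = 5 + 5 = 10) = -3 (attained at k = 0)
  C[0][2] = min over k of (A[0][0] + B[0][2] = -3 + 0 = -3, A[0][1] + B[1][2] = -2 + -3 = -5, A[0][2] + B[2][2] = 5 + 1 = 6) = -5 (attained at k = 1)
  C[1][0] = min over k of (A[1][0] + B[0][0] = 0 + -1 = -1, A[1][1] + B[1][0] = 2 + -3 = -1, A[1][2] + B[2][0] = 7 + 4 = 11) = -1 (attained at k = 0)
  C[1][1] = min over k of (A[1][0] + B[0][1] = 0 + 0 = 0, A[1][1] + B[1][1] = 2 + 6 = 8, A[1][2] + B[2][1] = 7 + 5 = 12) = 0 (attained at k = 0)
  C[1][2] = min over k of (A[1][0] + B[0][2] = 0 + 0 = 0, A[1][1] + B[1][2] = 2 + -3 = -1, A[1][2] + B[2][2] = 7 + 1 = 8) = -1 (attained at k = 1)
  C[2][0] = min over k of (A[2][0] + B[0][0] = -2 + -1 = -3, A[2][1] + B[1][0] = 3 + -3 = 0, A[2][2] + B[2][0] = 5 + 4 = 9) = -3 (attained at k = 0)
  C[2][1] = min over k of (A[2][0] + B[0][1] = -2 + 0 = -2, A[2][1] + B[1][1] = 3 + 6 = 9, A[2][2] + B[2][1] = 5 + 5 = 10) = -2 (attained at k = 0)
  C[2][2] = min over k of (A[2][0] + B[0][2] = -2 + 0 = -2, A[2][1] + B[1][2] = 3 + -3 = 0, A[2][2] + B[2][2] = 5 + 1 = 6) = -2 (attained at k = 0)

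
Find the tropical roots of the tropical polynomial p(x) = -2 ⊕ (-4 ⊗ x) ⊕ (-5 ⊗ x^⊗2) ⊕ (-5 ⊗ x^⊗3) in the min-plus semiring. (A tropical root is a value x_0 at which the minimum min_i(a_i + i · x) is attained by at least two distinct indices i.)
Roots: {0, 1, 2}

Each tropical root is a break point of the lower envelope of the lines y = a_i + i · x (there are 4 lines, with slopes 0, 1, ..., 3). Only the lines that attain the minimum somewhere contribute to roots; other lines are dominated. Here the surviving (envelope) indices are i = 3, i = 2, i = 1, i = 0.
Intersections between consecutive envelope lines give the roots: for adjacent envelope indices i < j the intersection is x = (a_i − a_j) / (j − i). Reading off the sorted break points: {0, 1, 2}.
Verification: at each break x_0, at least two indices attain the minimum of min_i(a_i + i · x_0).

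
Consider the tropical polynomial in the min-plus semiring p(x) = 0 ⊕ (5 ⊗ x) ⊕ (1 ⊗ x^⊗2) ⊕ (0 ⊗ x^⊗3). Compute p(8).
p(8) = 0

A tropical monomial a ⊗ x^⊗i evaluates to a + i · x. Evaluating each term at x = 8:
  Term 0 contributes 0 + 0 · 8 = 0
  Term 1 contributes 5 + 1 · 8 = 13
  Term 2 contributes 1 + 2 · 8 = 17
  Term 3 contributes 0 + 3 · 8 = 24
p(8) = ⊕ of these = min[0, 13, 17, 24] = 0.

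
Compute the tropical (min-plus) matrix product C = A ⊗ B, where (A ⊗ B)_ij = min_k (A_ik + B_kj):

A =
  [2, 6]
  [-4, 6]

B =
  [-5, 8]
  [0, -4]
A ⊗ B =
  [-3, 2]
  [-9, 2]

Apply the min-plus product entry-by-entry:
  C[0][0] = min over k of (A[0][0] + B[0][0] = 2 + -5 = -3, A[0][1] + B[1][0] = 6 + 0 = 6) = -3 (attained at k = 0)
  C[0][1] = min over k of (A[0][0] + B[0][1] = 2 + 8 = 10, A[0][1] + B[1][1] = 6 + -4 = 2) = 2 (attained at k = 1)
  C[1][0] = min over k of (A[1][0] + B[0][0] = -4 + -5 = -9, A[1][1] + B[1][0] = 6 + 0 = 6) = -9 (attained at k = 0)
  C[1][1] = min over k of (A[1][0] + B[0][1] = -4 + 8 = 4, A[1][1] + B[1][1] = 6 + -4 = 2) = 2 (attained at k = 1)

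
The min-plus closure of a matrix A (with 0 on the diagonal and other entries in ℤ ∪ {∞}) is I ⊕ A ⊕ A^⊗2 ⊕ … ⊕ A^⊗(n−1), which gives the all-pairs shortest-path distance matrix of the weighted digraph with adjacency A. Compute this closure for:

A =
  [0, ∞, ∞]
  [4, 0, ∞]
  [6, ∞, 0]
Closure =
  [0, ∞, ∞]
  [4, 0, ∞]
  [6, ∞, 0]

This is the Floyd-Warshall all-pairs shortest-path computation. For each intermediate vertex k = 0, 1, …, 2, update dist[i][j] ← min(dist[i][j], dist[i][k] + dist[k][j]). The final matrix gives, for each (i, j), the minimum total weight of any directed path from i to j (possibly empty when i = j).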